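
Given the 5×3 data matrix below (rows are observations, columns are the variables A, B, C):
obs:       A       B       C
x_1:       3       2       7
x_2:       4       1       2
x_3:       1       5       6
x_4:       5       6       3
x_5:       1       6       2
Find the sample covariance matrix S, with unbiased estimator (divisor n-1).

Step 1 — column means:
  mean(A) = (3 + 4 + 1 + 5 + 1) / 5 = 14/5 = 2.8
  mean(B) = (2 + 1 + 5 + 6 + 6) / 5 = 20/5 = 4
  mean(C) = (7 + 2 + 6 + 3 + 2) / 5 = 20/5 = 4

Step 2 — sample covariance S[i,j] = (1/(n-1)) · Σ_k (x_{k,i} - mean_i) · (x_{k,j} - mean_j), with n-1 = 4.
  S[A,A] = ((0.2)·(0.2) + (1.2)·(1.2) + (-1.8)·(-1.8) + (2.2)·(2.2) + (-1.8)·(-1.8)) / 4 = 12.8/4 = 3.2
  S[A,B] = ((0.2)·(-2) + (1.2)·(-3) + (-1.8)·(1) + (2.2)·(2) + (-1.8)·(2)) / 4 = -5/4 = -1.25
  S[A,C] = ((0.2)·(3) + (1.2)·(-2) + (-1.8)·(2) + (2.2)·(-1) + (-1.8)·(-2)) / 4 = -4/4 = -1
  S[B,B] = ((-2)·(-2) + (-3)·(-3) + (1)·(1) + (2)·(2) + (2)·(2)) / 4 = 22/4 = 5.5
  S[B,C] = ((-2)·(3) + (-3)·(-2) + (1)·(2) + (2)·(-1) + (2)·(-2)) / 4 = -4/4 = -1
  S[C,C] = ((3)·(3) + (-2)·(-2) + (2)·(2) + (-1)·(-1) + (-2)·(-2)) / 4 = 22/4 = 5.5

S is symmetric (S[j,i] = S[i,j]). Assembling:

S = [[3.2, -1.25, -1],
 [-1.25, 5.5, -1],
 [-1, -1, 5.5]]


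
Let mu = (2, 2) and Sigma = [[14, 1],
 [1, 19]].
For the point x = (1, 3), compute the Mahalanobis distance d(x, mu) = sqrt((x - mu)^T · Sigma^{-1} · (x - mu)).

Step 1 — centre the observation: (x - mu) = (-1, 1).

Step 2 — invert Sigma. det(Sigma) = 14·19 - (1)² = 265.
  Sigma^{-1} = (1/det) · [[d, -b], [-b, a]] = [[0.0717, -0.0038],
 [-0.0038, 0.0528]].

Step 3 — form the quadratic (x - mu)^T · Sigma^{-1} · (x - mu):
  Sigma^{-1} · (x - mu) = (-0.0755, 0.0566).
  (x - mu)^T · [Sigma^{-1} · (x - mu)] = (-1)·(-0.0755) + (1)·(0.0566) = 0.1321.

Step 4 — take square root: d = √(0.1321) ≈ 0.3634.

d(x, mu) = √(0.1321) ≈ 0.3634


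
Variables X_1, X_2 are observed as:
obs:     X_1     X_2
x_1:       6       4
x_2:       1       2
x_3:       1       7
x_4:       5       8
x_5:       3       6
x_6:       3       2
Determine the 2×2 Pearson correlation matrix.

Step 1 — column means:
  mean(X_1) = (6 + 1 + 1 + 5 + 3 + 3) / 6 = 19/6 = 3.1667
  mean(X_2) = (4 + 2 + 7 + 8 + 6 + 2) / 6 = 29/6 = 4.8333

Step 2 — sample variances and covariances s[i,j] = (1/(n-1)) · Σ_k (x_{k,i} - mean_i) · (x_{k,j} - mean_j), with n-1 = 5:
  s[X_1,X_1] = ((2.8333)·(2.8333) + (-2.1667)·(-2.1667) + (-2.1667)·(-2.1667) + (1.8333)·(1.8333) + (-0.1667)·(-0.1667) + (-0.1667)·(-0.1667)) / 5 = 20.8333/5 = 4.1667
  s[X_1,X_2] = ((2.8333)·(-0.8333) + (-2.1667)·(-2.8333) + (-2.1667)·(2.1667) + (1.8333)·(3.1667) + (-0.1667)·(1.1667) + (-0.1667)·(-2.8333)) / 5 = 5.1667/5 = 1.0333
  s[X_2,X_2] = ((-0.8333)·(-0.8333) + (-2.8333)·(-2.8333) + (2.1667)·(2.1667) + (3.1667)·(3.1667) + (1.1667)·(1.1667) + (-2.8333)·(-2.8333)) / 5 = 32.8333/5 = 6.5667
  Sample standard deviations s_i = √(s[i,i]):
  s(X_1) = √(4.1667) = 2.0412
  s(X_2) = √(6.5667) = 2.5626

Step 3 — r_{ij} = s_{ij} / (s_i · s_j):
  r[X_1,X_1] = 1 (diagonal).
  r[X_1,X_2] = 1.0333 / (2.0412 · 2.5626) = 1.0333 / 5.2308 = 0.1975
  r[X_2,X_2] = 1 (diagonal).

R is symmetric with unit diagonal. Assembling:

R = [[1, 0.1975],
 [0.1975, 1]]


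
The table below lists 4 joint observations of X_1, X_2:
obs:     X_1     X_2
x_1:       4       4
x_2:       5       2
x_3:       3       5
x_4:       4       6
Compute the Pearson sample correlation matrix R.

Step 1 — column means:
  mean(X_1) = (4 + 5 + 3 + 4) / 4 = 16/4 = 4
  mean(X_2) = (4 + 2 + 5 + 6) / 4 = 17/4 = 4.25

Step 2 — sample variances and covariances s[i,j] = (1/(n-1)) · Σ_k (x_{k,i} - mean_i) · (x_{k,j} - mean_j), with n-1 = 3:
  s[X_1,X_1] = ((0)·(0) + (1)·(1) + (-1)·(-1) + (0)·(0)) / 3 = 2/3 = 0.6667
  s[X_1,X_2] = ((0)·(-0.25) + (1)·(-2.25) + (-1)·(0.75) + (0)·(1.75)) / 3 = -3/3 = -1
  s[X_2,X_2] = ((-0.25)·(-0.25) + (-2.25)·(-2.25) + (0.75)·(0.75) + (1.75)·(1.75)) / 3 = 8.75/3 = 2.9167
  Sample standard deviations s_i = √(s[i,i]):
  s(X_1) = √(0.6667) = 0.8165
  s(X_2) = √(2.9167) = 1.7078

Step 3 — r_{ij} = s_{ij} / (s_i · s_j):
  r[X_1,X_1] = 1 (diagonal).
  r[X_1,X_2] = -1 / (0.8165 · 1.7078) = -1 / 1.3944 = -0.7171
  r[X_2,X_2] = 1 (diagonal).

R is symmetric with unit diagonal. Assembling:

R = [[1, -0.7171],
 [-0.7171, 1]]


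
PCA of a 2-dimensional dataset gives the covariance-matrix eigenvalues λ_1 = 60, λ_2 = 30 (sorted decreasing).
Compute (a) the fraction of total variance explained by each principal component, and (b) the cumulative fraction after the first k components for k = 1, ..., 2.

Step 1 — total variance = trace(Sigma) = Σ λ_i = 60 + 30 = 90.

Step 2 — fraction explained by component i = λ_i / Σ λ:
  PC1: 60/90 = 0.6667
  PC2: 30/90 = 0.3333

Step 3 — cumulative fraction after k components = (λ_1 + ... + λ_k) / Σ λ:
  k = 1: 60/90 = 0.6667
  k = 2: (60 + 30)/90 = 90/90 = 1

Summary (fraction, with percent):

explained: PC1 0.6667 (66.67%), PC2 0.3333 (33.33%);  cumulative: 0.6667, 1


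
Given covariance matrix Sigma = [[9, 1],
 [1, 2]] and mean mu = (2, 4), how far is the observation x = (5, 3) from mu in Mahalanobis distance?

Step 1 — centre the observation: (x - mu) = (3, -1).

Step 2 — invert Sigma. det(Sigma) = 9·2 - (1)² = 17.
  Sigma^{-1} = (1/det) · [[d, -b], [-b, a]] = [[0.1176, -0.0588],
 [-0.0588, 0.5294]].

Step 3 — form the quadratic (x - mu)^T · Sigma^{-1} · (x - mu):
  Sigma^{-1} · (x - mu) = (0.4118, -0.7059).
  (x - mu)^T · [Sigma^{-1} · (x - mu)] = (3)·(0.4118) + (-1)·(-0.7059) = 1.9412.

Step 4 — take square root: d = √(1.9412) ≈ 1.3933.

d(x, mu) = √(1.9412) ≈ 1.3933


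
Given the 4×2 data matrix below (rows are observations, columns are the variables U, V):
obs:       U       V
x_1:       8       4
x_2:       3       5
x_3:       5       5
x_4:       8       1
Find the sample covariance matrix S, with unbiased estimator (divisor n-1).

Step 1 — column means:
  mean(U) = (8 + 3 + 5 + 8) / 4 = 24/4 = 6
  mean(V) = (4 + 5 + 5 + 1) / 4 = 15/4 = 3.75

Step 2 — sample covariance S[i,j] = (1/(n-1)) · Σ_k (x_{k,i} - mean_i) · (x_{k,j} - mean_j), with n-1 = 3.
  S[U,U] = ((2)·(2) + (-3)·(-3) + (-1)·(-1) + (2)·(2)) / 3 = 18/3 = 6
  S[U,V] = ((2)·(0.25) + (-3)·(1.25) + (-1)·(1.25) + (2)·(-2.75)) / 3 = -10/3 = -3.3333
  S[V,V] = ((0.25)·(0.25) + (1.25)·(1.25) + (1.25)·(1.25) + (-2.75)·(-2.75)) / 3 = 10.75/3 = 3.5833

S is symmetric (S[j,i] = S[i,j]). Assembling:

S = [[6, -3.3333],
 [-3.3333, 3.5833]]


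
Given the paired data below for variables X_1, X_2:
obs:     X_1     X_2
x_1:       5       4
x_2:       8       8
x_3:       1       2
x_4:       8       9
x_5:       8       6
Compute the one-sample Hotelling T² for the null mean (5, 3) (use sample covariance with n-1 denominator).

Step 1 — sample mean vector:
  mean(X_1) = (5 + 8 + 1 + 8 + 8) / 5 = 30/5 = 6
  mean(X_2) = (4 + 8 + 2 + 9 + 6) / 5 = 29/5 = 5.8
  x̄ = (6, 5.8),  deviation x̄ - mu_0 = (6, 5.8) - (5, 3) = (1, 2.8).

Step 2 — sample covariance matrix, S[i,j] = (1/(n-1)) · Σ_k (x_{k,i} - mean_i) · (x_{k,j} - mean_j), divisor n-1 = 4:
  S[X_1,X_1] = ((-1)·(-1) + (2)·(2) + (-5)·(-5) + (2)·(2) + (2)·(2)) / 4 = 38/4 = 9.5
  S[X_1,X_2] = ((-1)·(-1.8) + (2)·(2.2) + (-5)·(-3.8) + (2)·(3.2) + (2)·(0.2)) / 4 = 32/4 = 8
  S[X_2,X_2] = ((-1.8)·(-1.8) + (2.2)·(2.2) + (-3.8)·(-3.8) + (3.2)·(3.2) + (0.2)·(0.2)) / 4 = 32.8/4 = 8.2
  S = [[9.5, 8],
 [8, 8.2]].

Step 3 — invert S. det(S) = 9.5·8.2 - (8)² = 13.9.
  S^{-1} = (1/det) · [[d, -b], [-b, a]] = [[0.5899, -0.5755],
 [-0.5755, 0.6835]].

Step 4 — quadratic form (x̄ - mu_0)^T · S^{-1} · (x̄ - mu_0):
  S^{-1} · (x̄ - mu_0) = (-1.0216, 1.3381),
  (x̄ - mu_0)^T · [...] = (1)·(-1.0216) + (2.8)·(1.3381) = 2.7252.

Step 5 — scale by n: T² = 5 · 2.7252 = 13.6259.

T² ≈ 13.6259


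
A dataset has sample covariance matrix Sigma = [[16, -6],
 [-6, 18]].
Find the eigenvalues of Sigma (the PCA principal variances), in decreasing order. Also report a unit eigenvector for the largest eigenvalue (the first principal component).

Step 1 — characteristic polynomial of 2×2 Sigma:
  det(Sigma - λI) = λ² - trace · λ + det = 0.
  trace = 16 + 18 = 34, det = 16·18 - (-6)² = 252.
Step 2 — discriminant:
  Δ = trace² - 4·det = 1156 - 1008 = 148.
Step 3 — eigenvalues:
  λ = (trace ± √Δ)/2 = (34 ± 12.1655)/2,
  λ_1 = 23.0828,  λ_2 = 10.9172.

Step 4 — unit eigenvector for λ_1: solve (Sigma - λ_1 I)v = 0. First row:
  (16 - 23.0828)·v_x + (-6)·v_y = 0, i.e. (-7.0828)·v_x + (-6)·v_y = 0,
  so v ∝ (b, λ_1 - a) = (-6, 7.0828); multiply by -1 so the first entry is positive: u = (6, -7.0828).
  ||u|| = √((6)² + (-7.0828)²) = √(86.1655) ≈ 9.2825,
  v_1 = u/||u|| ≈ (0.6464, -0.763) (||v_1|| = 1).

λ_1 = 23.0828,  λ_2 = 10.9172;  v_1 ≈ (0.6464, -0.763)


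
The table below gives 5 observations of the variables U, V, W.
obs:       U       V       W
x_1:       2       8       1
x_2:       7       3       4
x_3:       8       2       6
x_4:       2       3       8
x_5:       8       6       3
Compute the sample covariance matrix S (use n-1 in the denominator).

Step 1 — column means:
  mean(U) = (2 + 7 + 8 + 2 + 8) / 5 = 27/5 = 5.4
  mean(V) = (8 + 3 + 2 + 3 + 6) / 5 = 22/5 = 4.4
  mean(W) = (1 + 4 + 6 + 8 + 3) / 5 = 22/5 = 4.4

Step 2 — sample covariance S[i,j] = (1/(n-1)) · Σ_k (x_{k,i} - mean_i) · (x_{k,j} - mean_j), with n-1 = 4.
  S[U,U] = ((-3.4)·(-3.4) + (1.6)·(1.6) + (2.6)·(2.6) + (-3.4)·(-3.4) + (2.6)·(2.6)) / 4 = 39.2/4 = 9.8
  S[U,V] = ((-3.4)·(3.6) + (1.6)·(-1.4) + (2.6)·(-2.4) + (-3.4)·(-1.4) + (2.6)·(1.6)) / 4 = -11.8/4 = -2.95
  S[U,W] = ((-3.4)·(-3.4) + (1.6)·(-0.4) + (2.6)·(1.6) + (-3.4)·(3.6) + (2.6)·(-1.4)) / 4 = -0.8/4 = -0.2
  S[V,V] = ((3.6)·(3.6) + (-1.4)·(-1.4) + (-2.4)·(-2.4) + (-1.4)·(-1.4) + (1.6)·(1.6)) / 4 = 25.2/4 = 6.3
  S[V,W] = ((3.6)·(-3.4) + (-1.4)·(-0.4) + (-2.4)·(1.6) + (-1.4)·(3.6) + (1.6)·(-1.4)) / 4 = -22.8/4 = -5.7
  S[W,W] = ((-3.4)·(-3.4) + (-0.4)·(-0.4) + (1.6)·(1.6) + (3.6)·(3.6) + (-1.4)·(-1.4)) / 4 = 29.2/4 = 7.3

S is symmetric (S[j,i] = S[i,j]). Assembling:

S = [[9.8, -2.95, -0.2],
 [-2.95, 6.3, -5.7],
 [-0.2, -5.7, 7.3]]


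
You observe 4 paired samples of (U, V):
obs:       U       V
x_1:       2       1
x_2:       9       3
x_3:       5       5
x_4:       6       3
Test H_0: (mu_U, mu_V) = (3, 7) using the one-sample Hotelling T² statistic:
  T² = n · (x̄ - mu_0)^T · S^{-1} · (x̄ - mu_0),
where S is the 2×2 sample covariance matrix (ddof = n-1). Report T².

Step 1 — sample mean vector:
  mean(U) = (2 + 9 + 5 + 6) / 4 = 22/4 = 5.5
  mean(V) = (1 + 3 + 5 + 3) / 4 = 12/4 = 3
  x̄ = (5.5, 3),  deviation x̄ - mu_0 = (5.5, 3) - (3, 7) = (2.5, -4).

Step 2 — sample covariance matrix, S[i,j] = (1/(n-1)) · Σ_k (x_{k,i} - mean_i) · (x_{k,j} - mean_j), divisor n-1 = 3:
  S[U,U] = ((-3.5)·(-3.5) + (3.5)·(3.5) + (-0.5)·(-0.5) + (0.5)·(0.5)) / 3 = 25/3 = 8.3333
  S[U,V] = ((-3.5)·(-2) + (3.5)·(0) + (-0.5)·(2) + (0.5)·(0)) / 3 = 6/3 = 2
  S[V,V] = ((-2)·(-2) + (0)·(0) + (2)·(2) + (0)·(0)) / 3 = 8/3 = 2.6667
  S = [[8.3333, 2],
 [2, 2.6667]].

Step 3 — invert S. det(S) = 8.3333·2.6667 - (2)² = 18.2222.
  S^{-1} = (1/det) · [[d, -b], [-b, a]] = [[0.1463, -0.1098],
 [-0.1098, 0.4573]].

Step 4 — quadratic form (x̄ - mu_0)^T · S^{-1} · (x̄ - mu_0):
  S^{-1} · (x̄ - mu_0) = (0.8049, -2.1037),
  (x̄ - mu_0)^T · [...] = (2.5)·(0.8049) + (-4)·(-2.1037) = 10.4268.

Step 5 — scale by n: T² = 4 · 10.4268 = 41.7073.

T² ≈ 41.7073


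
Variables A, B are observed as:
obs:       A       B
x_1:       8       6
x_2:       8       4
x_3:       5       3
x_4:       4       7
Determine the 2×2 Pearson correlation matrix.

Step 1 — column means:
  mean(A) = (8 + 8 + 5 + 4) / 4 = 25/4 = 6.25
  mean(B) = (6 + 4 + 3 + 7) / 4 = 20/4 = 5

Step 2 — sample variances and covariances s[i,j] = (1/(n-1)) · Σ_k (x_{k,i} - mean_i) · (x_{k,j} - mean_j), with n-1 = 3:
  s[A,A] = ((1.75)·(1.75) + (1.75)·(1.75) + (-1.25)·(-1.25) + (-2.25)·(-2.25)) / 3 = 12.75/3 = 4.25
  s[A,B] = ((1.75)·(1) + (1.75)·(-1) + (-1.25)·(-2) + (-2.25)·(2)) / 3 = -2/3 = -0.6667
  s[B,B] = ((1)·(1) + (-1)·(-1) + (-2)·(-2) + (2)·(2)) / 3 = 10/3 = 3.3333
  Sample standard deviations s_i = √(s[i,i]):
  s(A) = √(4.25) = 2.0616
  s(B) = √(3.3333) = 1.8257

Step 3 — r_{ij} = s_{ij} / (s_i · s_j):
  r[A,A] = 1 (diagonal).
  r[A,B] = -0.6667 / (2.0616 · 1.8257) = -0.6667 / 3.7639 = -0.1771
  r[B,B] = 1 (diagonal).

R is symmetric with unit diagonal. Assembling:

R = [[1, -0.1771],
 [-0.1771, 1]]


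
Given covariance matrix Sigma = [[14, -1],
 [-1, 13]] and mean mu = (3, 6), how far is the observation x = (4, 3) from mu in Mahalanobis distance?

Step 1 — centre the observation: (x - mu) = (1, -3).

Step 2 — invert Sigma. det(Sigma) = 14·13 - (-1)² = 181.
  Sigma^{-1} = (1/det) · [[d, -b], [-b, a]] = [[0.0718, 0.0055],
 [0.0055, 0.0773]].

Step 3 — form the quadratic (x - mu)^T · Sigma^{-1} · (x - mu):
  Sigma^{-1} · (x - mu) = (0.0552, -0.2265).
  (x - mu)^T · [Sigma^{-1} · (x - mu)] = (1)·(0.0552) + (-3)·(-0.2265) = 0.7348.

Step 4 — take square root: d = √(0.7348) ≈ 0.8572.

d(x, mu) = √(0.7348) ≈ 0.8572


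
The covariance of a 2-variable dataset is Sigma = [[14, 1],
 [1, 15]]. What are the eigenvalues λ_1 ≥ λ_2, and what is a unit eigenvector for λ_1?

Step 1 — characteristic polynomial of 2×2 Sigma:
  det(Sigma - λI) = λ² - trace · λ + det = 0.
  trace = 14 + 15 = 29, det = 14·15 - (1)² = 209.
Step 2 — discriminant:
  Δ = trace² - 4·det = 841 - 836 = 5.
Step 3 — eigenvalues:
  λ = (trace ± √Δ)/2 = (29 ± 2.2361)/2,
  λ_1 = 15.618,  λ_2 = 13.382.

Step 4 — unit eigenvector for λ_1: solve (Sigma - λ_1 I)v = 0. First row:
  (14 - 15.618)·v_x + (1)·v_y = 0, i.e. (-1.618)·v_x + (1)·v_y = 0,
  so v ∝ (b, λ_1 - a) = (1, 1.618) = u.
  ||u|| = √((1)² + (1.618)²) = √(3.618) ≈ 1.9021,
  v_1 = u/||u|| ≈ (0.5257, 0.8507) (||v_1|| = 1).

λ_1 = 15.618,  λ_2 = 13.382;  v_1 ≈ (0.5257, 0.8507)


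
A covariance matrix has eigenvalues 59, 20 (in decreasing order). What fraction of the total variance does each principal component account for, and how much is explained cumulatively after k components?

Step 1 — total variance = trace(Sigma) = Σ λ_i = 59 + 20 = 79.

Step 2 — fraction explained by component i = λ_i / Σ λ:
  PC1: 59/79 = 0.7468
  PC2: 20/79 = 0.2532

Step 3 — cumulative fraction after k components = (λ_1 + ... + λ_k) / Σ λ:
  k = 1: 59/79 = 0.7468
  k = 2: (59 + 20)/79 = 79/79 = 1

Summary (fraction, with percent):

explained: PC1 0.7468 (74.68%), PC2 0.2532 (25.32%);  cumulative: 0.7468, 1


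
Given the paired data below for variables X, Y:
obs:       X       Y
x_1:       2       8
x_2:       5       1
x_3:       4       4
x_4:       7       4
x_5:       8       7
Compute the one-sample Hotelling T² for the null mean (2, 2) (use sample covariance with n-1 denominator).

Step 1 — sample mean vector:
  mean(X) = (2 + 5 + 4 + 7 + 8) / 5 = 26/5 = 5.2
  mean(Y) = (8 + 1 + 4 + 4 + 7) / 5 = 24/5 = 4.8
  x̄ = (5.2, 4.8),  deviation x̄ - mu_0 = (5.2, 4.8) - (2, 2) = (3.2, 2.8).

Step 2 — sample covariance matrix, S[i,j] = (1/(n-1)) · Σ_k (x_{k,i} - mean_i) · (x_{k,j} - mean_j), divisor n-1 = 4:
  S[X,X] = ((-3.2)·(-3.2) + (-0.2)·(-0.2) + (-1.2)·(-1.2) + (1.8)·(1.8) + (2.8)·(2.8)) / 4 = 22.8/4 = 5.7
  S[X,Y] = ((-3.2)·(3.2) + (-0.2)·(-3.8) + (-1.2)·(-0.8) + (1.8)·(-0.8) + (2.8)·(2.2)) / 4 = -3.8/4 = -0.95
  S[Y,Y] = ((3.2)·(3.2) + (-3.8)·(-3.8) + (-0.8)·(-0.8) + (-0.8)·(-0.8) + (2.2)·(2.2)) / 4 = 30.8/4 = 7.7
  S = [[5.7, -0.95],
 [-0.95, 7.7]].

Step 3 — invert S. det(S) = 5.7·7.7 - (-0.95)² = 42.9875.
  S^{-1} = (1/det) · [[d, -b], [-b, a]] = [[0.1791, 0.0221],
 [0.0221, 0.1326]].

Step 4 — quadratic form (x̄ - mu_0)^T · S^{-1} · (x̄ - mu_0):
  S^{-1} · (x̄ - mu_0) = (0.6351, 0.442),
  (x̄ - mu_0)^T · [...] = (3.2)·(0.6351) + (2.8)·(0.442) = 3.2698.

Step 5 — scale by n: T² = 5 · 3.2698 = 16.3489.

T² ≈ 16.3489


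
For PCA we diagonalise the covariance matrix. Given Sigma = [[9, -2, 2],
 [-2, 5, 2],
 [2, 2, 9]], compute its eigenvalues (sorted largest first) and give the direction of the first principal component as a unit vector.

Step 1 — characteristic polynomial p(λ) = det(λI - Sigma) = λ³ - tr·λ² + c_1·λ - det, where tr = trace, c_1 = sum of the principal 2×2 minors, det = det(Sigma):
  tr = 9 + 5 + 9 = 23,
  c_1 = (9·5 - (-2)²) + (9·9 - (2)²) + (5·9 - (2)²) = 41 + 77 + 41 = 159,
  det = 9·(5·9 - (2)²) - (-2)·((-2)·9 - (2)·(2)) + (2)·((-2)·(2) - 5·(2)) = 9·(41) - (-2)·(-22) + (2)·(-14) = 297.
  So p(λ) = λ³ - 23λ² + 159λ - 297.
Step 2 — look for an integer root (rational root theorem: any rational root is an integer divisor of 297). Testing λ = 3:
  p(3) = 27 - 207 + 477 - 297 = 0  ✓
  Dividing out (λ - 3): p(λ) = (λ - 3)(λ² - 20λ + 99).
Step 3 — remaining eigenvalues from the quadratic λ² - 20λ + 99 = 0:
  Δ = 20² - 4·99 = 400 - 396 = 4,  λ = (20 ± √4)/2 = (20 ± 2)/2 = 11 or 9.
  Sorted: λ_1 = 11,  λ_2 = 9,  λ_3 = 3  (check: sum = 23 = tr ✓).

Step 4 — unit eigenvector for λ_1 = 11: v spans the null space of (Sigma - λ_1 I), whose rows are
  r_1 = (-2, -2, 2),  r_2 = (-2, -6, 2),  r_3 = (2, 2, -2).
  v is orthogonal to every row, so take v ∝ r_1 × r_2 = ((-2)·(2) - (2)·(-6), (2)·(-2) - (-2)·(2), (-2)·(-6) - (-2)·(-2)) = (8, 0, 8).
  Rescale (divide by 8): u = (1, 0, 1).
  ||u|| = √((1)² + (0)² + (1)²) = √(2) ≈ 1.4142,  v_1 = u/||u|| ≈ (0.7071, 0, 0.7071) (||v_1|| = 1).

λ_1 = 11,  λ_2 = 9,  λ_3 = 3;  v_1 ≈ (0.7071, 0, 0.7071)


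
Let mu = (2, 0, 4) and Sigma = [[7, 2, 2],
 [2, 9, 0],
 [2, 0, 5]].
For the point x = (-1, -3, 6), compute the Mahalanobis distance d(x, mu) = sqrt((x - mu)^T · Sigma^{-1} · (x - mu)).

Step 1 — centre the observation: (x - mu) = (-3, -3, 2).

Step 2 — invert Sigma (cofactor / det for 3×3, or solve directly):
  Sigma^{-1} = [[0.1737, -0.0386, -0.0695],
 [-0.0386, 0.1197, 0.0154],
 [-0.0695, 0.0154, 0.2278]].

Step 3 — form the quadratic (x - mu)^T · Sigma^{-1} · (x - mu):
  Sigma^{-1} · (x - mu) = (-0.5444, -0.2124, 0.6178).
  (x - mu)^T · [Sigma^{-1} · (x - mu)] = (-3)·(-0.5444) + (-3)·(-0.2124) + (2)·(0.6178) = 3.5058.

Step 4 — take square root: d = √(3.5058) ≈ 1.8724.

d(x, mu) = √(3.5058) ≈ 1.8724


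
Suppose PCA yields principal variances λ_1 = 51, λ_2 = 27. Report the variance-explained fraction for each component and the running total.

Step 1 — total variance = trace(Sigma) = Σ λ_i = 51 + 27 = 78.

Step 2 — fraction explained by component i = λ_i / Σ λ:
  PC1: 51/78 = 0.6538
  PC2: 27/78 = 0.3462

Step 3 — cumulative fraction after k components = (λ_1 + ... + λ_k) / Σ λ:
  k = 1: 51/78 = 0.6538
  k = 2: (51 + 27)/78 = 78/78 = 1

Summary (fraction, with percent):

explained: PC1 0.6538 (65.38%), PC2 0.3462 (34.62%);  cumulative: 0.6538, 1


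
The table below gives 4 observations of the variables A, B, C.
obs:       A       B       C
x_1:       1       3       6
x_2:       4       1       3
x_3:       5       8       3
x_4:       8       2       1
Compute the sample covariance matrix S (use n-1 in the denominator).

Step 1 — column means:
  mean(A) = (1 + 4 + 5 + 8) / 4 = 18/4 = 4.5
  mean(B) = (3 + 1 + 8 + 2) / 4 = 14/4 = 3.5
  mean(C) = (6 + 3 + 3 + 1) / 4 = 13/4 = 3.25

Step 2 — sample covariance S[i,j] = (1/(n-1)) · Σ_k (x_{k,i} - mean_i) · (x_{k,j} - mean_j), with n-1 = 3.
  S[A,A] = ((-3.5)·(-3.5) + (-0.5)·(-0.5) + (0.5)·(0.5) + (3.5)·(3.5)) / 3 = 25/3 = 8.3333
  S[A,B] = ((-3.5)·(-0.5) + (-0.5)·(-2.5) + (0.5)·(4.5) + (3.5)·(-1.5)) / 3 = 0/3 = 0
  S[A,C] = ((-3.5)·(2.75) + (-0.5)·(-0.25) + (0.5)·(-0.25) + (3.5)·(-2.25)) / 3 = -17.5/3 = -5.8333
  S[B,B] = ((-0.5)·(-0.5) + (-2.5)·(-2.5) + (4.5)·(4.5) + (-1.5)·(-1.5)) / 3 = 29/3 = 9.6667
  S[B,C] = ((-0.5)·(2.75) + (-2.5)·(-0.25) + (4.5)·(-0.25) + (-1.5)·(-2.25)) / 3 = 1.5/3 = 0.5
  S[C,C] = ((2.75)·(2.75) + (-0.25)·(-0.25) + (-0.25)·(-0.25) + (-2.25)·(-2.25)) / 3 = 12.75/3 = 4.25

S is symmetric (S[j,i] = S[i,j]). Assembling:

S = [[8.3333, 0, -5.8333],
 [0, 9.6667, 0.5],
 [-5.8333, 0.5, 4.25]]


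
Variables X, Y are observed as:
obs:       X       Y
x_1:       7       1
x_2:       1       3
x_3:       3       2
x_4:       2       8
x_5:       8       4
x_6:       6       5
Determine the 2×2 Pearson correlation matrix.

Step 1 — column means:
  mean(X) = (7 + 1 + 3 + 2 + 8 + 6) / 6 = 27/6 = 4.5
  mean(Y) = (1 + 3 + 2 + 8 + 4 + 5) / 6 = 23/6 = 3.8333

Step 2 — sample variances and covariances s[i,j] = (1/(n-1)) · Σ_k (x_{k,i} - mean_i) · (x_{k,j} - mean_j), with n-1 = 5:
  s[X,X] = ((2.5)·(2.5) + (-3.5)·(-3.5) + (-1.5)·(-1.5) + (-2.5)·(-2.5) + (3.5)·(3.5) + (1.5)·(1.5)) / 5 = 41.5/5 = 8.3
  s[X,Y] = ((2.5)·(-2.8333) + (-3.5)·(-0.8333) + (-1.5)·(-1.8333) + (-2.5)·(4.1667) + (3.5)·(0.1667) + (1.5)·(1.1667)) / 5 = -9.5/5 = -1.9
  s[Y,Y] = ((-2.8333)·(-2.8333) + (-0.8333)·(-0.8333) + (-1.8333)·(-1.8333) + (4.1667)·(4.1667) + (0.1667)·(0.1667) + (1.1667)·(1.1667)) / 5 = 30.8333/5 = 6.1667
  Sample standard deviations s_i = √(s[i,i]):
  s(X) = √(8.3) = 2.881
  s(Y) = √(6.1667) = 2.4833

Step 3 — r_{ij} = s_{ij} / (s_i · s_j):
  r[X,X] = 1 (diagonal).
  r[X,Y] = -1.9 / (2.881 · 2.4833) = -1.9 / 7.1543 = -0.2656
  r[Y,Y] = 1 (diagonal).

R is symmetric with unit diagonal. Assembling:

R = [[1, -0.2656],
 [-0.2656, 1]]


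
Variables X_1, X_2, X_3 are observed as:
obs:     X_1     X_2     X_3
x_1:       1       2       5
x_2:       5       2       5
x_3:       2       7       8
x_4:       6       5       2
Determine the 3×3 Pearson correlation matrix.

Step 1 — column means:
  mean(X_1) = (1 + 5 + 2 + 6) / 4 = 14/4 = 3.5
  mean(X_2) = (2 + 2 + 7 + 5) / 4 = 16/4 = 4
  mean(X_3) = (5 + 5 + 8 + 2) / 4 = 20/4 = 5

Step 2 — sample variances and covariances s[i,j] = (1/(n-1)) · Σ_k (x_{k,i} - mean_i) · (x_{k,j} - mean_j), with n-1 = 3:
  s[X_1,X_1] = ((-2.5)·(-2.5) + (1.5)·(1.5) + (-1.5)·(-1.5) + (2.5)·(2.5)) / 3 = 17/3 = 5.6667
  s[X_1,X_2] = ((-2.5)·(-2) + (1.5)·(-2) + (-1.5)·(3) + (2.5)·(1)) / 3 = 0/3 = 0
  s[X_1,X_3] = ((-2.5)·(0) + (1.5)·(0) + (-1.5)·(3) + (2.5)·(-3)) / 3 = -12/3 = -4
  s[X_2,X_2] = ((-2)·(-2) + (-2)·(-2) + (3)·(3) + (1)·(1)) / 3 = 18/3 = 6
  s[X_2,X_3] = ((-2)·(0) + (-2)·(0) + (3)·(3) + (1)·(-3)) / 3 = 6/3 = 2
  s[X_3,X_3] = ((0)·(0) + (0)·(0) + (3)·(3) + (-3)·(-3)) / 3 = 18/3 = 6
  Sample standard deviations s_i = √(s[i,i]):
  s(X_1) = √(5.6667) = 2.3805
  s(X_2) = √(6) = 2.4495
  s(X_3) = √(6) = 2.4495

Step 3 — r_{ij} = s_{ij} / (s_i · s_j):
  r[X_1,X_1] = 1 (diagonal).
  r[X_1,X_2] = 0 / (2.3805 · 2.4495) = 0 / 5.831 = 0
  r[X_1,X_3] = -4 / (2.3805 · 2.4495) = -4 / 5.831 = -0.686
  r[X_2,X_2] = 1 (diagonal).
  r[X_2,X_3] = 2 / (2.4495 · 2.4495) = 2 / 6 = 0.3333
  r[X_3,X_3] = 1 (diagonal).

R is symmetric with unit diagonal. Assembling:

R = [[1, 0, -0.686],
 [0, 1, 0.3333],
 [-0.686, 0.3333, 1]]


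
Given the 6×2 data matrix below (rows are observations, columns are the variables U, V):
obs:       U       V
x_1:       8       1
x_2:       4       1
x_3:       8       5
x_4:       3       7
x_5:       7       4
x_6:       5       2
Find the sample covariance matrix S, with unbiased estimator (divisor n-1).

Step 1 — column means:
  mean(U) = (8 + 4 + 8 + 3 + 7 + 5) / 6 = 35/6 = 5.8333
  mean(V) = (1 + 1 + 5 + 7 + 4 + 2) / 6 = 20/6 = 3.3333

Step 2 — sample covariance S[i,j] = (1/(n-1)) · Σ_k (x_{k,i} - mean_i) · (x_{k,j} - mean_j), with n-1 = 5.
  S[U,U] = ((2.1667)·(2.1667) + (-1.8333)·(-1.8333) + (2.1667)·(2.1667) + (-2.8333)·(-2.8333) + (1.1667)·(1.1667) + (-0.8333)·(-0.8333)) / 5 = 22.8333/5 = 4.5667
  S[U,V] = ((2.1667)·(-2.3333) + (-1.8333)·(-2.3333) + (2.1667)·(1.6667) + (-2.8333)·(3.6667) + (1.1667)·(0.6667) + (-0.8333)·(-1.3333)) / 5 = -5.6667/5 = -1.1333
  S[V,V] = ((-2.3333)·(-2.3333) + (-2.3333)·(-2.3333) + (1.6667)·(1.6667) + (3.6667)·(3.6667) + (0.6667)·(0.6667) + (-1.3333)·(-1.3333)) / 5 = 29.3333/5 = 5.8667

S is symmetric (S[j,i] = S[i,j]). Assembling:

S = [[4.5667, -1.1333],
 [-1.1333, 5.8667]]


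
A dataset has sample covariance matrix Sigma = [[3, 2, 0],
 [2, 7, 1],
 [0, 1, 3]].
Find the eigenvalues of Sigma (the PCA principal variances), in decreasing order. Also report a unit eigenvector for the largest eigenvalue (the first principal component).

Step 1 — characteristic polynomial p(λ) = det(λI - Sigma) = λ³ - tr·λ² + c_1·λ - det, where tr = trace, c_1 = sum of the principal 2×2 minors, det = det(Sigma):
  tr = 3 + 7 + 3 = 13,
  c_1 = (3·7 - (2)²) + (3·3 - (0)²) + (7·3 - (1)²) = 17 + 9 + 20 = 46,
  det = 3·(7·3 - (1)²) - (2)·((2)·3 - (1)·(0)) + (0)·((2)·(1) - 7·(0)) = 3·(20) - (2)·(6) + (0)·(2) = 48.
  So p(λ) = λ³ - 13λ² + 46λ - 48.
Step 2 — look for an integer root (rational root theorem: any rational root is an integer divisor of 48). Testing λ = 2:
  p(2) = 8 - 52 + 92 - 48 = 0  ✓
  Dividing out (λ - 2): p(λ) = (λ - 2)(λ² - 11λ + 24).
Step 3 — remaining eigenvalues from the quadratic λ² - 11λ + 24 = 0:
  Δ = 11² - 4·24 = 121 - 96 = 25,  λ = (11 ± √25)/2 = (11 ± 5)/2 = 8 or 3.
  Sorted: λ_1 = 8,  λ_2 = 3,  λ_3 = 2  (check: sum = 13 = tr ✓).

Step 4 — unit eigenvector for λ_1 = 8: v spans the null space of (Sigma - λ_1 I), whose rows are
  r_1 = (-5, 2, 0),  r_2 = (2, -1, 1),  r_3 = (0, 1, -5).
  v is orthogonal to every row, so take v ∝ r_1 × r_2 = ((2)·(1) - (0)·(-1), (0)·(2) - (-5)·(1), (-5)·(-1) - (2)·(2)) = (2, 5, 1).
  Let u = (2, 5, 1).
  ||u|| = √((2)² + (5)² + (1)²) = √(30) ≈ 5.4772,  v_1 = u/||u|| ≈ (0.3651, 0.9129, 0.1826) (||v_1|| = 1).

λ_1 = 8,  λ_2 = 3,  λ_3 = 2;  v_1 ≈ (0.3651, 0.9129, 0.1826)


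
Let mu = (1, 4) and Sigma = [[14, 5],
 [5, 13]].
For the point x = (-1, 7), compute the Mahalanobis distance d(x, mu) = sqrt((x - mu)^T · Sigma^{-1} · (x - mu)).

Step 1 — centre the observation: (x - mu) = (-2, 3).

Step 2 — invert Sigma. det(Sigma) = 14·13 - (5)² = 157.
  Sigma^{-1} = (1/det) · [[d, -b], [-b, a]] = [[0.0828, -0.0318],
 [-0.0318, 0.0892]].

Step 3 — form the quadratic (x - mu)^T · Sigma^{-1} · (x - mu):
  Sigma^{-1} · (x - mu) = (-0.2611, 0.3312).
  (x - mu)^T · [Sigma^{-1} · (x - mu)] = (-2)·(-0.2611) + (3)·(0.3312) = 1.5159.

Step 4 — take square root: d = √(1.5159) ≈ 1.2312.

d(x, mu) = √(1.5159) ≈ 1.2312


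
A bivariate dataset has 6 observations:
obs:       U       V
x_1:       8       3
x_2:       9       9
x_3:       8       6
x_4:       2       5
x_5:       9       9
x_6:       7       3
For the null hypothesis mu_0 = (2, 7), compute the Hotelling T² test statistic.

Step 1 — sample mean vector:
  mean(U) = (8 + 9 + 8 + 2 + 9 + 7) / 6 = 43/6 = 7.1667
  mean(V) = (3 + 9 + 6 + 5 + 9 + 3) / 6 = 35/6 = 5.8333
  x̄ = (7.1667, 5.8333),  deviation x̄ - mu_0 = (7.1667, 5.8333) - (2, 7) = (5.1667, -1.1667).

Step 2 — sample covariance matrix, S[i,j] = (1/(n-1)) · Σ_k (x_{k,i} - mean_i) · (x_{k,j} - mean_j), divisor n-1 = 5:
  S[U,U] = ((0.8333)·(0.8333) + (1.8333)·(1.8333) + (0.8333)·(0.8333) + (-5.1667)·(-5.1667) + (1.8333)·(1.8333) + (-0.1667)·(-0.1667)) / 5 = 34.8333/5 = 6.9667
  S[U,V] = ((0.8333)·(-2.8333) + (1.8333)·(3.1667) + (0.8333)·(0.1667) + (-5.1667)·(-0.8333) + (1.8333)·(3.1667) + (-0.1667)·(-2.8333)) / 5 = 14.1667/5 = 2.8333
  S[V,V] = ((-2.8333)·(-2.8333) + (3.1667)·(3.1667) + (0.1667)·(0.1667) + (-0.8333)·(-0.8333) + (3.1667)·(3.1667) + (-2.8333)·(-2.8333)) / 5 = 36.8333/5 = 7.3667
  S = [[6.9667, 2.8333],
 [2.8333, 7.3667]].

Step 3 — invert S. det(S) = 6.9667·7.3667 - (2.8333)² = 43.2933.
  S^{-1} = (1/det) · [[d, -b], [-b, a]] = [[0.1702, -0.0654],
 [-0.0654, 0.1609]].

Step 4 — quadratic form (x̄ - mu_0)^T · S^{-1} · (x̄ - mu_0):
  S^{-1} · (x̄ - mu_0) = (0.9555, -0.5259),
  (x̄ - mu_0)^T · [...] = (5.1667)·(0.9555) + (-1.1667)·(-0.5259) = 5.5503.

Step 5 — scale by n: T² = 6 · 5.5503 = 33.3015.

T² ≈ 33.3015


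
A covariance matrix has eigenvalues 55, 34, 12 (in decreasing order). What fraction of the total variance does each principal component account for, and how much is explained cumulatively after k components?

Step 1 — total variance = trace(Sigma) = Σ λ_i = 55 + 34 + 12 = 101.

Step 2 — fraction explained by component i = λ_i / Σ λ:
  PC1: 55/101 = 0.5446
  PC2: 34/101 = 0.3366
  PC3: 12/101 = 0.1188

Step 3 — cumulative fraction after k components = (λ_1 + ... + λ_k) / Σ λ:
  k = 1: 55/101 = 0.5446
  k = 2: (55 + 34)/101 = 89/101 = 0.8812
  k = 3: (55 + 34 + 12)/101 = 101/101 = 1

Summary (fraction, with percent):

explained: PC1 0.5446 (54.46%), PC2 0.3366 (33.66%), PC3 0.1188 (11.88%);  cumulative: 0.5446, 0.8812, 1


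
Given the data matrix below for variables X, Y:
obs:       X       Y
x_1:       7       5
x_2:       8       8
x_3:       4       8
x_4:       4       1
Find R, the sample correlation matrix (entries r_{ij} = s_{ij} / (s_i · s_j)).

Step 1 — column means:
  mean(X) = (7 + 8 + 4 + 4) / 4 = 23/4 = 5.75
  mean(Y) = (5 + 8 + 8 + 1) / 4 = 22/4 = 5.5

Step 2 — sample variances and covariances s[i,j] = (1/(n-1)) · Σ_k (x_{k,i} - mean_i) · (x_{k,j} - mean_j), with n-1 = 3:
  s[X,X] = ((1.25)·(1.25) + (2.25)·(2.25) + (-1.75)·(-1.75) + (-1.75)·(-1.75)) / 3 = 12.75/3 = 4.25
  s[X,Y] = ((1.25)·(-0.5) + (2.25)·(2.5) + (-1.75)·(2.5) + (-1.75)·(-4.5)) / 3 = 8.5/3 = 2.8333
  s[Y,Y] = ((-0.5)·(-0.5) + (2.5)·(2.5) + (2.5)·(2.5) + (-4.5)·(-4.5)) / 3 = 33/3 = 11
  Sample standard deviations s_i = √(s[i,i]):
  s(X) = √(4.25) = 2.0616
  s(Y) = √(11) = 3.3166

Step 3 — r_{ij} = s_{ij} / (s_i · s_j):
  r[X,X] = 1 (diagonal).
  r[X,Y] = 2.8333 / (2.0616 · 3.3166) = 2.8333 / 6.8374 = 0.4144
  r[Y,Y] = 1 (diagonal).

R is symmetric with unit diagonal. Assembling:

R = [[1, 0.4144],
 [0.4144, 1]]


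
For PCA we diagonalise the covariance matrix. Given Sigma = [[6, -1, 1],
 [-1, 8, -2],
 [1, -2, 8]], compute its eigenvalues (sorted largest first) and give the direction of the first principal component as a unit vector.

Step 1 — characteristic polynomial p(λ) = det(λI - Sigma) = λ³ - tr·λ² + c_1·λ - det, where tr = trace, c_1 = sum of the principal 2×2 minors, det = det(Sigma):
  tr = 6 + 8 + 8 = 22,
  c_1 = (6·8 - (-1)²) + (6·8 - (1)²) + (8·8 - (-2)²) = 47 + 47 + 60 = 154,
  det = 6·(8·8 - (-2)²) - (-1)·((-1)·8 - (-2)·(1)) + (1)·((-1)·(-2) - 8·(1)) = 6·(60) - (-1)·(-6) + (1)·(-6) = 348.
  So p(λ) = λ³ - 22λ² + 154λ - 348.
Step 2 — look for an integer root (rational root theorem: any rational root is an integer divisor of 348). Testing λ = 6:
  p(6) = 216 - 792 + 924 - 348 = 0  ✓
  Dividing out (λ - 6): p(λ) = (λ - 6)(λ² - 16λ + 58).
Step 3 — remaining eigenvalues from the quadratic λ² - 16λ + 58 = 0:
  Δ = 16² - 4·58 = 256 - 232 = 24,  λ = (16 ± √24)/2 = (16 ± 4.899)/2 ≈ 10.4495 or 5.5505.
  Sorted: λ_1 = 10.4495,  λ_2 = 6,  λ_3 = 5.5505  (check: sum = 22 = tr ✓).

Step 4 — unit eigenvector for λ_1 ≈ 10.4495: v spans the null space of (Sigma - λ_1 I), whose rows are
  r_1 = (-4.4495, -1, 1),  r_2 = (-1, -2.4495, -2),  r_3 = (1, -2, -2.4495).
  v is orthogonal to every row, so take v ∝ r_1 × r_2 = ((-1)·(-2) - (1)·(-2.4495), (1)·(-1) - (-4.4495)·(-2), (-4.4495)·(-2.4495) - (-1)·(-1)) ≈ (4.4495, -9.899, 9.899).
  Let u = (4.4495, -9.899, 9.899).
  ||u|| = √((4.4495)² + (-9.899)² + (9.899)²) = √(215.7775) ≈ 14.6894,  v_1 = u/||u|| ≈ (0.3029, -0.6739, 0.6739) (||v_1|| = 1).

λ_1 = 10.4495,  λ_2 = 6,  λ_3 = 5.5505;  v_1 ≈ (0.3029, -0.6739, 0.6739)


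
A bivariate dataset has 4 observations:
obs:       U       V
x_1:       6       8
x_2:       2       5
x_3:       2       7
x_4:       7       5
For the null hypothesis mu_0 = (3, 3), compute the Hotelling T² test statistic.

Step 1 — sample mean vector:
  mean(U) = (6 + 2 + 2 + 7) / 4 = 17/4 = 4.25
  mean(V) = (8 + 5 + 7 + 5) / 4 = 25/4 = 6.25
  x̄ = (4.25, 6.25),  deviation x̄ - mu_0 = (4.25, 6.25) - (3, 3) = (1.25, 3.25).

Step 2 — sample covariance matrix, S[i,j] = (1/(n-1)) · Σ_k (x_{k,i} - mean_i) · (x_{k,j} - mean_j), divisor n-1 = 3:
  S[U,U] = ((1.75)·(1.75) + (-2.25)·(-2.25) + (-2.25)·(-2.25) + (2.75)·(2.75)) / 3 = 20.75/3 = 6.9167
  S[U,V] = ((1.75)·(1.75) + (-2.25)·(-1.25) + (-2.25)·(0.75) + (2.75)·(-1.25)) / 3 = 0.75/3 = 0.25
  S[V,V] = ((1.75)·(1.75) + (-1.25)·(-1.25) + (0.75)·(0.75) + (-1.25)·(-1.25)) / 3 = 6.75/3 = 2.25
  S = [[6.9167, 0.25],
 [0.25, 2.25]].

Step 3 — invert S. det(S) = 6.9167·2.25 - (0.25)² = 15.5.
  S^{-1} = (1/det) · [[d, -b], [-b, a]] = [[0.1452, -0.0161],
 [-0.0161, 0.4462]].

Step 4 — quadratic form (x̄ - mu_0)^T · S^{-1} · (x̄ - mu_0):
  S^{-1} · (x̄ - mu_0) = (0.129, 1.4301),
  (x̄ - mu_0)^T · [...] = (1.25)·(0.129) + (3.25)·(1.4301) = 4.8091.

Step 5 — scale by n: T² = 4 · 4.8091 = 19.2366.

T² ≈ 19.2366


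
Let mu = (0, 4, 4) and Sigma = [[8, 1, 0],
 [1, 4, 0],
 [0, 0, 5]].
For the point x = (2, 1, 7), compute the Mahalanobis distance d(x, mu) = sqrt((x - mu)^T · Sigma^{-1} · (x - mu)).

Step 1 — centre the observation: (x - mu) = (2, -3, 3).

Step 2 — invert Sigma (cofactor / det for 3×3, or solve directly):
  Sigma^{-1} = [[0.129, -0.0323, 0],
 [-0.0323, 0.2581, 0],
 [0, 0, 0.2]].

Step 3 — form the quadratic (x - mu)^T · Sigma^{-1} · (x - mu):
  Sigma^{-1} · (x - mu) = (0.3548, -0.8387, 0.6).
  (x - mu)^T · [Sigma^{-1} · (x - mu)] = (2)·(0.3548) + (-3)·(-0.8387) + (3)·(0.6) = 5.0258.

Step 4 — take square root: d = √(5.0258) ≈ 2.2418.

d(x, mu) = √(5.0258) ≈ 2.2418


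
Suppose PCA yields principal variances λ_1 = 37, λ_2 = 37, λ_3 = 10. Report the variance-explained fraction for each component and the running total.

Step 1 — total variance = trace(Sigma) = Σ λ_i = 37 + 37 + 10 = 84.

Step 2 — fraction explained by component i = λ_i / Σ λ:
  PC1: 37/84 = 0.4405
  PC2: 37/84 = 0.4405
  PC3: 10/84 = 0.119

Step 3 — cumulative fraction after k components = (λ_1 + ... + λ_k) / Σ λ:
  k = 1: 37/84 = 0.4405
  k = 2: (37 + 37)/84 = 74/84 = 0.881
  k = 3: (37 + 37 + 10)/84 = 84/84 = 1

Summary (fraction, with percent):

explained: PC1 0.4405 (44.05%), PC2 0.4405 (44.05%), PC3 0.119 (11.9%);  cumulative: 0.4405, 0.881, 1


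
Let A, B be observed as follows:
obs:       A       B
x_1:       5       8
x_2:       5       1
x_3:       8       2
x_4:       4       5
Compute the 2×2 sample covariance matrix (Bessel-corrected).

Step 1 — column means:
  mean(A) = (5 + 5 + 8 + 4) / 4 = 22/4 = 5.5
  mean(B) = (8 + 1 + 2 + 5) / 4 = 16/4 = 4

Step 2 — sample covariance S[i,j] = (1/(n-1)) · Σ_k (x_{k,i} - mean_i) · (x_{k,j} - mean_j), with n-1 = 3.
  S[A,A] = ((-0.5)·(-0.5) + (-0.5)·(-0.5) + (2.5)·(2.5) + (-1.5)·(-1.5)) / 3 = 9/3 = 3
  S[A,B] = ((-0.5)·(4) + (-0.5)·(-3) + (2.5)·(-2) + (-1.5)·(1)) / 3 = -7/3 = -2.3333
  S[B,B] = ((4)·(4) + (-3)·(-3) + (-2)·(-2) + (1)·(1)) / 3 = 30/3 = 10

S is symmetric (S[j,i] = S[i,j]). Assembling:

S = [[3, -2.3333],
 [-2.3333, 10]]


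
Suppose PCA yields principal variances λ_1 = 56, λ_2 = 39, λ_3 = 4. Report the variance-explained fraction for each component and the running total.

Step 1 — total variance = trace(Sigma) = Σ λ_i = 56 + 39 + 4 = 99.

Step 2 — fraction explained by component i = λ_i / Σ λ:
  PC1: 56/99 = 0.5657
  PC2: 39/99 = 0.3939
  PC3: 4/99 = 0.0404

Step 3 — cumulative fraction after k components = (λ_1 + ... + λ_k) / Σ λ:
  k = 1: 56/99 = 0.5657
  k = 2: (56 + 39)/99 = 95/99 = 0.9596
  k = 3: (56 + 39 + 4)/99 = 99/99 = 1

Summary (fraction, with percent):

explained: PC1 0.5657 (56.57%), PC2 0.3939 (39.39%), PC3 0.0404 (4.04%);  cumulative: 0.5657, 0.9596, 1


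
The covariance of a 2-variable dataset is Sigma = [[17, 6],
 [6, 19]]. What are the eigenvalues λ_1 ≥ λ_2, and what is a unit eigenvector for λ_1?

Step 1 — characteristic polynomial of 2×2 Sigma:
  det(Sigma - λI) = λ² - trace · λ + det = 0.
  trace = 17 + 19 = 36, det = 17·19 - (6)² = 287.
Step 2 — discriminant:
  Δ = trace² - 4·det = 1296 - 1148 = 148.
Step 3 — eigenvalues:
  λ = (trace ± √Δ)/2 = (36 ± 12.1655)/2,
  λ_1 = 24.0828,  λ_2 = 11.9172.

Step 4 — unit eigenvector for λ_1: solve (Sigma - λ_1 I)v = 0. First row:
  (17 - 24.0828)·v_x + (6)·v_y = 0, i.e. (-7.0828)·v_x + (6)·v_y = 0,
  so v ∝ (b, λ_1 - a) = (6, 7.0828) = u.
  ||u|| = √((6)² + (7.0828)²) = √(86.1655) ≈ 9.2825,
  v_1 = u/||u|| ≈ (0.6464, 0.763) (||v_1|| = 1).

λ_1 = 24.0828,  λ_2 = 11.9172;  v_1 ≈ (0.6464, 0.763)


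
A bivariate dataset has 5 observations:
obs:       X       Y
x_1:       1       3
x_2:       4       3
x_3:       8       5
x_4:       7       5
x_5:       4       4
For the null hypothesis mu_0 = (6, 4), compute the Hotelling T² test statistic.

Step 1 — sample mean vector:
  mean(X) = (1 + 4 + 8 + 7 + 4) / 5 = 24/5 = 4.8
  mean(Y) = (3 + 3 + 5 + 5 + 4) / 5 = 20/5 = 4
  x̄ = (4.8, 4),  deviation x̄ - mu_0 = (4.8, 4) - (6, 4) = (-1.2, 0).

Step 2 — sample covariance matrix, S[i,j] = (1/(n-1)) · Σ_k (x_{k,i} - mean_i) · (x_{k,j} - mean_j), divisor n-1 = 4:
  S[X,X] = ((-3.8)·(-3.8) + (-0.8)·(-0.8) + (3.2)·(3.2) + (2.2)·(2.2) + (-0.8)·(-0.8)) / 4 = 30.8/4 = 7.7
  S[X,Y] = ((-3.8)·(-1) + (-0.8)·(-1) + (3.2)·(1) + (2.2)·(1) + (-0.8)·(0)) / 4 = 10/4 = 2.5
  S[Y,Y] = ((-1)·(-1) + (-1)·(-1) + (1)·(1) + (1)·(1) + (0)·(0)) / 4 = 4/4 = 1
  S = [[7.7, 2.5],
 [2.5, 1]].

Step 3 — invert S. det(S) = 7.7·1 - (2.5)² = 1.45.
  S^{-1} = (1/det) · [[d, -b], [-b, a]] = [[0.6897, -1.7241],
 [-1.7241, 5.3103]].

Step 4 — quadratic form (x̄ - mu_0)^T · S^{-1} · (x̄ - mu_0):
  S^{-1} · (x̄ - mu_0) = (-0.8276, 2.069),
  (x̄ - mu_0)^T · [...] = (-1.2)·(-0.8276) + (0)·(2.069) = 0.9931.

Step 5 — scale by n: T² = 5 · 0.9931 = 4.9655.

T² ≈ 4.9655


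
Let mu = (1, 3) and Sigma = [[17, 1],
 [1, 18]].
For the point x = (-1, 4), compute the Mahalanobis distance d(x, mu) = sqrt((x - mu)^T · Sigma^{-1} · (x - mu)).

Step 1 — centre the observation: (x - mu) = (-2, 1).

Step 2 — invert Sigma. det(Sigma) = 17·18 - (1)² = 305.
  Sigma^{-1} = (1/det) · [[d, -b], [-b, a]] = [[0.059, -0.0033],
 [-0.0033, 0.0557]].

Step 3 — form the quadratic (x - mu)^T · Sigma^{-1} · (x - mu):
  Sigma^{-1} · (x - mu) = (-0.1213, 0.0623).
  (x - mu)^T · [Sigma^{-1} · (x - mu)] = (-2)·(-0.1213) + (1)·(0.0623) = 0.3049.

Step 4 — take square root: d = √(0.3049) ≈ 0.5522.

d(x, mu) = √(0.3049) ≈ 0.5522


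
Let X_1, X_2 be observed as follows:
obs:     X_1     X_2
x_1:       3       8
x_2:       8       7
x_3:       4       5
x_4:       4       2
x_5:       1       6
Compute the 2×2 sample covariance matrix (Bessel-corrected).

Step 1 — column means:
  mean(X_1) = (3 + 8 + 4 + 4 + 1) / 5 = 20/5 = 4
  mean(X_2) = (8 + 7 + 5 + 2 + 6) / 5 = 28/5 = 5.6

Step 2 — sample covariance S[i,j] = (1/(n-1)) · Σ_k (x_{k,i} - mean_i) · (x_{k,j} - mean_j), with n-1 = 4.
  S[X_1,X_1] = ((-1)·(-1) + (4)·(4) + (0)·(0) + (0)·(0) + (-3)·(-3)) / 4 = 26/4 = 6.5
  S[X_1,X_2] = ((-1)·(2.4) + (4)·(1.4) + (0)·(-0.6) + (0)·(-3.6) + (-3)·(0.4)) / 4 = 2/4 = 0.5
  S[X_2,X_2] = ((2.4)·(2.4) + (1.4)·(1.4) + (-0.6)·(-0.6) + (-3.6)·(-3.6) + (0.4)·(0.4)) / 4 = 21.2/4 = 5.3

S is symmetric (S[j,i] = S[i,j]). Assembling:

S = [[6.5, 0.5],
 [0.5, 5.3]]


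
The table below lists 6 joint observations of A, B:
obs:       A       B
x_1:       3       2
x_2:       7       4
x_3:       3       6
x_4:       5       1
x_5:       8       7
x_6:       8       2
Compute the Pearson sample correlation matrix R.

Step 1 — column means:
  mean(A) = (3 + 7 + 3 + 5 + 8 + 8) / 6 = 34/6 = 5.6667
  mean(B) = (2 + 4 + 6 + 1 + 7 + 2) / 6 = 22/6 = 3.6667

Step 2 — sample variances and covariances s[i,j] = (1/(n-1)) · Σ_k (x_{k,i} - mean_i) · (x_{k,j} - mean_j), with n-1 = 5:
  s[A,A] = ((-2.6667)·(-2.6667) + (1.3333)·(1.3333) + (-2.6667)·(-2.6667) + (-0.6667)·(-0.6667) + (2.3333)·(2.3333) + (2.3333)·(2.3333)) / 5 = 27.3333/5 = 5.4667
  s[A,B] = ((-2.6667)·(-1.6667) + (1.3333)·(0.3333) + (-2.6667)·(2.3333) + (-0.6667)·(-2.6667) + (2.3333)·(3.3333) + (2.3333)·(-1.6667)) / 5 = 4.3333/5 = 0.8667
  s[B,B] = ((-1.6667)·(-1.6667) + (0.3333)·(0.3333) + (2.3333)·(2.3333) + (-2.6667)·(-2.6667) + (3.3333)·(3.3333) + (-1.6667)·(-1.6667)) / 5 = 29.3333/5 = 5.8667
  Sample standard deviations s_i = √(s[i,i]):
  s(A) = √(5.4667) = 2.3381
  s(B) = √(5.8667) = 2.4221

Step 3 — r_{ij} = s_{ij} / (s_i · s_j):
  r[A,A] = 1 (diagonal).
  r[A,B] = 0.8667 / (2.3381 · 2.4221) = 0.8667 / 5.6631 = 0.153
  r[B,B] = 1 (diagonal).

R is symmetric with unit diagonal. Assembling:

R = [[1, 0.153],
 [0.153, 1]]
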